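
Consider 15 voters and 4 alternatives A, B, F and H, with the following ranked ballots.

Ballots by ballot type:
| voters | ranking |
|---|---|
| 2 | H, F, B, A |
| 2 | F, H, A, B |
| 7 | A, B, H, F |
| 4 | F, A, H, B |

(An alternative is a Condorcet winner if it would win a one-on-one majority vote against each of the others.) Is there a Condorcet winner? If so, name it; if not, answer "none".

Head-to-head results (15 voters):
A vs B: A, 13–2.
A vs F: F wins 8–7.
A vs H: A wins 11–4.
B vs F: F wins 8–7.
B vs H: H, 8–7.
F vs H: H wins 9–6.
Every alternative loses at least once (A loses to F; B loses to A; F loses to H; H loses to A). The majority relation contains the cycle A beats H beats F beats A, so there is no Condorcet winner.

none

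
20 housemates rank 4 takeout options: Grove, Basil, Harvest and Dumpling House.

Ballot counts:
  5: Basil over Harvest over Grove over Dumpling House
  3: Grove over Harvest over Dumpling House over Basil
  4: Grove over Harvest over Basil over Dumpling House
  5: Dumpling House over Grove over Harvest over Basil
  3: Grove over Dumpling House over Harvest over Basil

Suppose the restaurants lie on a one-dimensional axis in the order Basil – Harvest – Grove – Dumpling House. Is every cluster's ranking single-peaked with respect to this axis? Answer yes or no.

yes

Axis positions: Basil=1, Harvest=2, Grove=3, Dumpling House=4.
Cluster 1 (peak Basil at position 1): ranking walks positions 1-2-3-4, expanding outward from the peak — single-peaked.
Cluster 2 (peak Grove at position 3): ranking walks positions 3-2-4-1, expanding outward from the peak — single-peaked.
Cluster 3 (peak Grove at position 3): ranking walks positions 3-2-1-4, expanding outward from the peak — single-peaked.
Cluster 4 (peak Dumpling House at position 4): ranking walks positions 4-3-2-1, expanding outward from the peak — single-peaked.
Cluster 5 (peak Grove at position 3): ranking walks positions 3-4-2-1, expanding outward from the peak — single-peaked.
Every ranking is single-peaked on this axis.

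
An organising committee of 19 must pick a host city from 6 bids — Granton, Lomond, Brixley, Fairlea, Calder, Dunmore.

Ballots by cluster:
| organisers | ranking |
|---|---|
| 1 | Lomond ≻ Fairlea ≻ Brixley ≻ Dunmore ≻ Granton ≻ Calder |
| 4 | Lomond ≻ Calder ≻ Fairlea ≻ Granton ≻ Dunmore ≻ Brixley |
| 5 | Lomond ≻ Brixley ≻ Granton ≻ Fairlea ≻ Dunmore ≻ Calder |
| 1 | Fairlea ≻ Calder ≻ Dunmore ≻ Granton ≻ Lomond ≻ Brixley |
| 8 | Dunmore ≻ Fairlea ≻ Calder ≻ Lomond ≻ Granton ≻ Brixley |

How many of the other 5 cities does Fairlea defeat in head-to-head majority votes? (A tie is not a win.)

4

Fairlea against each rival (19 organisers):
Fairlea vs Granton: Fairlea, 14–5.
Fairlea vs Lomond: Fairlea is ranked higher on 1+8 = 9 ballots, Lomond on 10. Lomond wins 10–9.
Fairlea vs Brixley: Fairlea preferred on 1+4+1+8 = 14 ballots; Fairlea wins 14–5.
Fairlea–Calder: Fairlea 15–4.
Fairlea vs Dunmore: 11 to 8, Fairlea.
Fairlea beats Granton, Brixley, Calder, Dunmore; loses to Lomond — 4 pairwise wins.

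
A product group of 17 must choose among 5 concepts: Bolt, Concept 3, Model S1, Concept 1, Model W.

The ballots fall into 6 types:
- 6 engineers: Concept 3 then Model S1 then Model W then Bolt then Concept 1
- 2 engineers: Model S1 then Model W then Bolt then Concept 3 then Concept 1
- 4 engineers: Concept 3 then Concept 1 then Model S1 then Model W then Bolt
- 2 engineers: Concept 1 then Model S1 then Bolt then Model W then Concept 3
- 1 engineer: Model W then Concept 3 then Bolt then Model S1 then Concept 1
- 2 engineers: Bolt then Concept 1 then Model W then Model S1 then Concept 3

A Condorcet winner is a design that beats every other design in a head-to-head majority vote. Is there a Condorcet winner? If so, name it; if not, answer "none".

Concept 3

Head-to-head results (17 engineers):
Bolt vs Concept 3: 2+2+2 = 6 for Bolt, 11 for Concept 3 — Concept 3 by 11–6.
Bolt vs Model S1: 1+2 = 3 for Bolt, 14 for Model S1 — Model S1 by 14–3.
Bolt vs Concept 1: 6+2+1+2 = 11 for Bolt, 6 for Concept 1 — Bolt by 11–6.
Bolt vs Model W: 4 to 13, Model W.
Concept 3 vs Model S1: Concept 3 is ranked higher on 6+4+1 = 11 ballots, Model S1 on 6. Concept 3 wins 11–6.
Concept 3 vs Concept 1: Concept 3 preferred on 6+2+4+1 = 13 ballots; Concept 3 wins 13–4.
Concept 3 vs Model W: Concept 3 is ranked higher on 6+4 = 10 ballots, Model W on 7. Concept 3 wins 10–7.
Model S1 vs Concept 1: 6+2+1 = 9 for Model S1, 8 for Concept 1 — Model S1 by 9–8.
Model S1 vs Model W: Model S1 preferred on 6+2+4+2 = 14 ballots; Model S1 wins 14–3.
Concept 1 vs Model W: Concept 1 is ranked higher on 4+2+2 = 8 ballots, Model W on 9. Model W wins 9–8.
Only Concept 3 has no losses; Concept 3 is the Condorcet winner.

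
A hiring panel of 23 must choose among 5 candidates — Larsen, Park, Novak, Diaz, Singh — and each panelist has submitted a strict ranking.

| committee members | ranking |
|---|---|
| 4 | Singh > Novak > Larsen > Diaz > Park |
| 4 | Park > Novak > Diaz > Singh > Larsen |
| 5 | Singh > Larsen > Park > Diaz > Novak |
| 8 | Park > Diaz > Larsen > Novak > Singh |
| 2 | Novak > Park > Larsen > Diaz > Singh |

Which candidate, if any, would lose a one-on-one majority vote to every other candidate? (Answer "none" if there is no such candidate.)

none

Head-to-head results (23 committee members):
Larsen vs Park: 9 to 14, Park.
Larsen vs Novak: 13 to 10, Larsen.
Larsen vs Diaz: Larsen is ranked higher on 4+5+2 = 11 ballots, Diaz on 12. Diaz wins 12–11.
Larsen vs Singh: 8+2 = 10 for Larsen, 13 for Singh — Singh by 13–10.
Park vs Novak: Park, 17–6.
Park vs Diaz: Park preferred on 4+5+8+2 = 19 ballots; Park wins 19–4.
Park vs Singh: 14 to 9, Park.
Novak vs Diaz: Diaz, 13–10.
Novak–Singh: Novak 14–9.
Diaz–Singh: Diaz 14–9.
Every candidate wins at least one matchup (Larsen beats Novak; Park beats Larsen; Novak beats Singh; Diaz beats Larsen; Singh beats Larsen), so there is no Condorcet loser.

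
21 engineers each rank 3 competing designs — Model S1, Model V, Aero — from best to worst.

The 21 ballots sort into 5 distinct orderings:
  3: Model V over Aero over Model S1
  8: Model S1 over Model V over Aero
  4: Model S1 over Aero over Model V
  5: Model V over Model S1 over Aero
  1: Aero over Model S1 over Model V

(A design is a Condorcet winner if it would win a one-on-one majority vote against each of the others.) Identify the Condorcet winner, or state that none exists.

Check each pair by majority over 21 ballots:
Model S1–Model V: Model S1 13–8.
Model S1–Aero: Model S1 17–4.
Model V vs Aero: Model V, 16–5.
Model S1 wins every pairwise contest, so Model S1 is the Condorcet winner.

Model S1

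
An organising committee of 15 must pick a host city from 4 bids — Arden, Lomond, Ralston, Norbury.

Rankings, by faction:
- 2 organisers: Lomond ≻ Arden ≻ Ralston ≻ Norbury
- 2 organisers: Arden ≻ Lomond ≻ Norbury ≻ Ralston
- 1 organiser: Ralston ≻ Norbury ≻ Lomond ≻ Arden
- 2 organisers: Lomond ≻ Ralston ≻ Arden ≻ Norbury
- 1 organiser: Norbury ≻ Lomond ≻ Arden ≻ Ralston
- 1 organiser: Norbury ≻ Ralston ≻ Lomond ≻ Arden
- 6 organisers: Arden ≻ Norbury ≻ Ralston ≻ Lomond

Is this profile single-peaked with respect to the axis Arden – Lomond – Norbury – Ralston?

Axis positions: Arden=1, Lomond=2, Norbury=3, Ralston=4.
Faction 1: ranking walks positions 2-1-4-3; Ralston is ranked above Norbury even though Norbury lies between Ralston and the peak Lomond on the axis — preferences dip and rise again. Not single-peaked.
Faction 2 (peak Arden at position 1): ranking walks positions 1-2-3-4, expanding outward from the peak — single-peaked.
Faction 3 (peak Ralston at position 4): ranking walks positions 4-3-2-1, expanding outward from the peak — single-peaked.
Faction 4: ranking walks positions 2-4-1-3; Ralston is ranked above Norbury even though Norbury lies between Ralston and the peak Lomond on the axis — preferences dip and rise again. Not single-peaked.
Faction 5 (peak Norbury at position 3): ranking walks positions 3-2-1-4, expanding outward from the peak — single-peaked.
Faction 6 (peak Norbury at position 3): ranking walks positions 3-4-2-1, expanding outward from the peak — single-peaked.
Faction 7: ranking walks positions 1-3-4-2; Norbury is ranked above Lomond even though Lomond lies between Norbury and the peak Arden on the axis — preferences dip and rise again. Not single-peaked.
Faction 1 violates single-peakedness, so the profile is not single-peaked on this axis.

no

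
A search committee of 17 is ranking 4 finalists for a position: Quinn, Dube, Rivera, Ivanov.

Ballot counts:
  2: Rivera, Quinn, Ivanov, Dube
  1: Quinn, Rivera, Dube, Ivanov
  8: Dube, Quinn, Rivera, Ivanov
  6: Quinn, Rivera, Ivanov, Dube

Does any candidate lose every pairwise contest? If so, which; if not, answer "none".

Ivanov

Head-to-head results (17 committee members):
Quinn vs Dube: 2+1+6 = 9 for Quinn, 8 for Dube — Quinn by 9–8.
Quinn–Rivera: Quinn 15–2.
Quinn vs Ivanov: Quinn wins 17–0.
Dube vs Rivera: Rivera, 9–8.
Dube vs Ivanov: Dube wins 9–8.
Rivera vs Ivanov: Rivera wins 17–0.
Only Ivanov has no wins; Ivanov is the Condorcet loser.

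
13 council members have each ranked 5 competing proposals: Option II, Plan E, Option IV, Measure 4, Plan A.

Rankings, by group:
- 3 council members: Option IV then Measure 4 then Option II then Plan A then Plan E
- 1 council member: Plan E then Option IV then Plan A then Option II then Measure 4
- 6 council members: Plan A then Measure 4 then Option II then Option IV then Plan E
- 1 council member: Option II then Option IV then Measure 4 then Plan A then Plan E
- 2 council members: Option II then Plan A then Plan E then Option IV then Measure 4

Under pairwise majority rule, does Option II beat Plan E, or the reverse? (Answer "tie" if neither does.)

Ballots ranking Option II above Plan E: 3 + 6 + 1 + 2 = 12.
Ballots ranking Plan E above Option II: 13 − 12 = 1.
Option II wins the head-to-head 12–1.

Option II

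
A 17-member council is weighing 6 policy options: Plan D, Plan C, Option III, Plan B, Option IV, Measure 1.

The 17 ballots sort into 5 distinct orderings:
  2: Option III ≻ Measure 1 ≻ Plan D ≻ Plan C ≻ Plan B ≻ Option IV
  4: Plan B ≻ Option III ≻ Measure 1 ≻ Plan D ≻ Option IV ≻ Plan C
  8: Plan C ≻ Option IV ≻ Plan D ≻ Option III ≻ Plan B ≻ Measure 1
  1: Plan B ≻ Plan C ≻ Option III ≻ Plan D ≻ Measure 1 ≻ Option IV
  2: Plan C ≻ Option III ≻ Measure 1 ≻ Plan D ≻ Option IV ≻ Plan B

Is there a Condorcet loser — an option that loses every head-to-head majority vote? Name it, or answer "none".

Pairwise majorities:
Plan D vs Plan C: 2+4 = 6 for Plan D, 11 for Plan C — Plan C by 11–6.
Plan D vs Option III: Option III wins 9–8.
Plan D vs Plan B: Plan D wins 12–5.
Plan D–Option IV: Plan D 9–8.
Plan D vs Measure 1: Plan D, 9–8.
Plan C vs Option III: Plan C, 11–6.
Plan C vs Plan B: Plan C preferred on 2+8+2 = 12 ballots; Plan C wins 12–5.
Plan C–Option IV: Plan C 13–4.
Plan C vs Measure 1: Plan C preferred on 8+1+2 = 11 ballots; Plan C wins 11–6.
Option III–Plan B: Option III 12–5.
Option III–Option IV: Option III 9–8.
Option III vs Measure 1: Option III wins 17–0.
Plan B vs Option IV: Option IV wins 10–7.
Plan B vs Measure 1: 13 to 4, Plan B.
Option IV vs Measure 1: Measure 1 wins 9–8.
Each option has at least one pairwise win (Plan D beats Plan B; Plan C beats Plan D; Option III beats Plan D; Plan B beats Measure 1; Option IV beats Plan B; Measure 1 beats Option IV) — no Condorcet loser.

none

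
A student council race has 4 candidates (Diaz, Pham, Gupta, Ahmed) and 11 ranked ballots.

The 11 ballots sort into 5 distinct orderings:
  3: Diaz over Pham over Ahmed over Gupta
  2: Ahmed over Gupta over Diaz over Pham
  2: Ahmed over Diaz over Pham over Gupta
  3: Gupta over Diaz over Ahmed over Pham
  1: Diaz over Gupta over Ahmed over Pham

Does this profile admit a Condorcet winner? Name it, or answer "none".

Check each pair by majority over 11 ballots:
Diaz vs Pham: 3+2+2+3+1 = 11 for Diaz, 0 for Pham — Diaz by 11–0.
Diaz vs Gupta: Diaz preferred on 3+2+1 = 6 ballots; Diaz wins 6–5.
Diaz vs Ahmed: Diaz preferred on 3+3+1 = 7 ballots; Diaz wins 7–4.
Pham vs Gupta: Pham preferred on 3+2 = 5 ballots; Gupta wins 6–5.
Pham vs Ahmed: 3 for Pham, 8 for Ahmed — Ahmed by 8–3.
Gupta vs Ahmed: Gupta preferred on 3+1 = 4 ballots; Ahmed wins 7–4.
Diaz defeats every rival head-to-head and is the Condorcet winner.

Diaz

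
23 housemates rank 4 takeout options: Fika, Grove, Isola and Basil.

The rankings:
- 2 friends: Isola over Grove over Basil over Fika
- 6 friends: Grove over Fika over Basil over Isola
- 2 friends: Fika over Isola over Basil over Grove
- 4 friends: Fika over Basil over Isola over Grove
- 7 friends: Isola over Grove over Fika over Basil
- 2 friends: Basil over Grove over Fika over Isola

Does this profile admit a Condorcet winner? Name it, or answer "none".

none

Check each pair by majority over 23 ballots:
Fika vs Grove: Fika preferred on 2+4 = 6 ballots; Grove wins 17–6.
Fika vs Isola: Fika preferred on 6+2+4+2 = 14 ballots; Fika wins 14–9.
Fika vs Basil: 19 to 4, Fika.
Grove vs Isola: Grove preferred on 6+2 = 8 ballots; Isola wins 15–8.
Grove vs Basil: 2+6+7 = 15 for Grove, 8 for Basil — Grove by 15–8.
Isola vs Basil: Isola preferred on 2+2+7 = 11 ballots; Basil wins 12–11.
Each restaurant drops at least one matchup (Fika loses to Grove; Grove loses to Isola; Isola loses to Fika; Basil loses to Fika); the cycle Fika → Isola → Grove → Fika rules out a Condorcet winner.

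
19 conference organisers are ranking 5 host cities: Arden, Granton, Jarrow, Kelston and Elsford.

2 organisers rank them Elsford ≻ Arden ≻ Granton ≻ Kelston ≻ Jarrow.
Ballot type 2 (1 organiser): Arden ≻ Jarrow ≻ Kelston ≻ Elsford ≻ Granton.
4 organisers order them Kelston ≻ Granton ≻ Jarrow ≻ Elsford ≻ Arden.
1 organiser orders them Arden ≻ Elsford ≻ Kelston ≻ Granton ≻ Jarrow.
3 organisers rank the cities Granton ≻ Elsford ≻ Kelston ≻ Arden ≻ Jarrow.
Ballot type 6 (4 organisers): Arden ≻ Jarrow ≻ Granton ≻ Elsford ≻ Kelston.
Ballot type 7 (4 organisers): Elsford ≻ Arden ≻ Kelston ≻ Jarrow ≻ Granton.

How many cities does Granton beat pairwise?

Granton against each rival (19 organisers):
Granton vs Arden: Arden wins 12–7.
Granton vs Jarrow: Granton preferred on 2+4+1+3 = 10 ballots; Granton wins 10–9.
Granton vs Kelston: Kelston, 10–9.
Granton vs Elsford: 4+3+4 = 11 for Granton, 8 for Elsford — Granton by 11–8.
Granton beats Jarrow, Elsford; loses to Arden, Kelston — 2 pairwise wins.

2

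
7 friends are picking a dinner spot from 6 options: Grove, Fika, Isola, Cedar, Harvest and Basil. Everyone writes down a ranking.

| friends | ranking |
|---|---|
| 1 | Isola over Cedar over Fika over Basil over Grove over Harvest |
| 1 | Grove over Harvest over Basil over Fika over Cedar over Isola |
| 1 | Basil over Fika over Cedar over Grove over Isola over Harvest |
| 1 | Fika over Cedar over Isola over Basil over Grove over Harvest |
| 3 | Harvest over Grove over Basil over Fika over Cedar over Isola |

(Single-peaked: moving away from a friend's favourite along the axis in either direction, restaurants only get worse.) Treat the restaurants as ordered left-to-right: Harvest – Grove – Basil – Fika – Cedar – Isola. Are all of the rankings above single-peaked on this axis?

Axis positions: Harvest=1, Grove=2, Basil=3, Fika=4, Cedar=5, Isola=6.
Type 1 (peak Isola at position 6): ranking walks positions 6-5-4-3-2-1, expanding outward from the peak — single-peaked.
Type 2 (peak Grove at position 2): ranking walks positions 2-1-3-4-5-6, expanding outward from the peak — single-peaked.
Type 3 (peak Basil at position 3): ranking walks positions 3-4-5-2-6-1, expanding outward from the peak — single-peaked.
Type 4 (peak Fika at position 4): ranking walks positions 4-5-6-3-2-1, expanding outward from the peak — single-peaked.
Type 5 (peak Harvest at position 1): ranking walks positions 1-2-3-4-5-6, expanding outward from the peak — single-peaked.
Every ranking is single-peaked on this axis.

yes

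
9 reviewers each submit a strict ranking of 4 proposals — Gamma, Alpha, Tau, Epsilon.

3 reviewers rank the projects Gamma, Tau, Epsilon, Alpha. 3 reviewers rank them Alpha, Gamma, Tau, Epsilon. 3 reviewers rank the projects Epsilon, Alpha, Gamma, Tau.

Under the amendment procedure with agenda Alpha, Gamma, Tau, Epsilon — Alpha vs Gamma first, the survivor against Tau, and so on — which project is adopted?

Epsilon

Round 1: Alpha vs Gamma — 6–3, Alpha advances.
Round 2: Alpha vs Tau — 6–3, Alpha advances.
Round 3: Alpha vs Epsilon — 3–6, Epsilon advances.
Epsilon survives the agenda.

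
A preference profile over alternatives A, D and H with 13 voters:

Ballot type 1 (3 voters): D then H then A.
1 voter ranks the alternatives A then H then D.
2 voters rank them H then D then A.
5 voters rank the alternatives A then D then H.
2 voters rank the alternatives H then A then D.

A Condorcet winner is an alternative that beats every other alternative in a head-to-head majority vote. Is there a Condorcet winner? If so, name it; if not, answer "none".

Check each pair by majority over 13 ballots:
A vs D: A wins 8–5.
A vs H: 6 to 7, H.
D vs H: 8 to 5, D.
No alternative is unbeaten: A loses to H; D loses to A; H loses to D. In particular A beats D beats H beats A is a majority cycle — no Condorcet winner exists.

none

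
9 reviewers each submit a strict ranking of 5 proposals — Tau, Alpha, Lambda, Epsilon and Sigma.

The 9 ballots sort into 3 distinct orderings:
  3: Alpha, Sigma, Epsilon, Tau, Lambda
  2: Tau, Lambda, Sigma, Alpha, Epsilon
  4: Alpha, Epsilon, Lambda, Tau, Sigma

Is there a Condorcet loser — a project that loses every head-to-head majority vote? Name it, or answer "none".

none

Pairwise majorities:
Tau vs Alpha: Tau is ranked higher on 2 ballots, Alpha on 7. Alpha wins 7–2.
Tau–Lambda: Tau 5–4.
Tau vs Epsilon: 2 to 7, Epsilon.
Tau vs Sigma: Tau is ranked higher on 2+4 = 6 ballots, Sigma on 3. Tau wins 6–3.
Alpha vs Lambda: Alpha preferred on 3+4 = 7 ballots; Alpha wins 7–2.
Alpha vs Epsilon: Alpha is ranked higher on 3+2+4 = 9 ballots, Epsilon on 0. Alpha wins 9–0.
Alpha vs Sigma: Alpha, 7–2.
Lambda–Epsilon: Epsilon 7–2.
Lambda vs Sigma: Lambda, 6–3.
Epsilon vs Sigma: Sigma wins 5–4.
No project is winless: Tau beats Lambda; Alpha beats Tau; Lambda beats Sigma; Epsilon beats Tau; Sigma beats Epsilon. There is no Condorcet loser.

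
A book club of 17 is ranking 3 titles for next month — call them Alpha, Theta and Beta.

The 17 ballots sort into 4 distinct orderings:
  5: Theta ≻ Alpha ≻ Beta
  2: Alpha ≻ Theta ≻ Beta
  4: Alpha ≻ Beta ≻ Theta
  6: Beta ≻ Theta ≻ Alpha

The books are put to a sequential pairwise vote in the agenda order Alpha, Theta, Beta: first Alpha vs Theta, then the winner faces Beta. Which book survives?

Beta

Round 1: Alpha vs Theta — 6–11, Theta advances.
Round 2: Theta vs Beta — 7–10, Beta advances.
Beta survives the agenda.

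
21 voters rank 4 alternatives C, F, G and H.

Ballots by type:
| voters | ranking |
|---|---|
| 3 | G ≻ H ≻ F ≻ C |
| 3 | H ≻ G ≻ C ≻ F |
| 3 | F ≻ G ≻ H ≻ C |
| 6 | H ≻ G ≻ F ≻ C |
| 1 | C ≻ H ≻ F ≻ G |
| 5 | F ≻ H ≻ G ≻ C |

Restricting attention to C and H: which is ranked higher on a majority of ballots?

H

Ballots ranking C above H: 1.
Ballots ranking H above C: 21 − 1 = 20.
H wins the head-to-head 20–1.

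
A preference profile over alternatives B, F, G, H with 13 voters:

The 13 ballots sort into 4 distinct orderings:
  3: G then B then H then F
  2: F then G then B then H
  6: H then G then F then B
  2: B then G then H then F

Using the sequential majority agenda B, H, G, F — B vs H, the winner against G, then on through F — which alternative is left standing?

Round 1: B vs H — 7–6, B advances.
Round 2: B vs G — 2–11, G advances.
Round 3: G vs F — 11–2, G advances.
G survives the agenda.

G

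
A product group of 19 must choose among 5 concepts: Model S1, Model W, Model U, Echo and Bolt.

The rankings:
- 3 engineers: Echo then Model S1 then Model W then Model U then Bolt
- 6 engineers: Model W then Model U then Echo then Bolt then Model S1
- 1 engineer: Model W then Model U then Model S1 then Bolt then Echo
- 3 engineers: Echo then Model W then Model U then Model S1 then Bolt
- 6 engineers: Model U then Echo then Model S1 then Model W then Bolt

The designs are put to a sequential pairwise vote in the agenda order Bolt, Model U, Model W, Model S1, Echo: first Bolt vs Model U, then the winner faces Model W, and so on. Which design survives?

Echo

Round 1: Bolt vs Model U — 0–19, Model U advances.
Round 2: Model U vs Model W — 6–13, Model W advances.
Round 3: Model W vs Model S1 — 10–9, Model W advances.
Round 4: Model W vs Echo — 7–12, Echo advances.
The agenda winner is Echo.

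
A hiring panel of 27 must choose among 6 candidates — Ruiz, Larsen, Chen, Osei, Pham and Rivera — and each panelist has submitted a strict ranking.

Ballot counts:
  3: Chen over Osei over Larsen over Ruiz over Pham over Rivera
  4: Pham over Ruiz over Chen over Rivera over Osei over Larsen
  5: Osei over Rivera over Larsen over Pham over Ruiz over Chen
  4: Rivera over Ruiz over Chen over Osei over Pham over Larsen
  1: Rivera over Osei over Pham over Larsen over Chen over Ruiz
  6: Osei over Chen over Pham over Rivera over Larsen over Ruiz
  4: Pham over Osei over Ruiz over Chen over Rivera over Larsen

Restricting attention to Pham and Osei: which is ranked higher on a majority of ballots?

Ballots ranking Pham above Osei: 4 + 4 = 8.
Ballots ranking Osei above Pham: 27 − 8 = 19.
Osei wins the head-to-head 19–8.

Osei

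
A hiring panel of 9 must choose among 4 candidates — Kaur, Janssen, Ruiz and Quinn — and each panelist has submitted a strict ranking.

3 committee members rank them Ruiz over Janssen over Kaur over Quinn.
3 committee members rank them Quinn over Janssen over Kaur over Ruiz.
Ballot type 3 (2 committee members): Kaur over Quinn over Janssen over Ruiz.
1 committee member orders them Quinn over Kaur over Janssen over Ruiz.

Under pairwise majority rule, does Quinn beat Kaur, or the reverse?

Kaur

Ballots ranking Quinn above Kaur: 3 + 1 = 4.
Ballots ranking Kaur above Quinn: 9 − 4 = 5.
Kaur wins the head-to-head 5–4.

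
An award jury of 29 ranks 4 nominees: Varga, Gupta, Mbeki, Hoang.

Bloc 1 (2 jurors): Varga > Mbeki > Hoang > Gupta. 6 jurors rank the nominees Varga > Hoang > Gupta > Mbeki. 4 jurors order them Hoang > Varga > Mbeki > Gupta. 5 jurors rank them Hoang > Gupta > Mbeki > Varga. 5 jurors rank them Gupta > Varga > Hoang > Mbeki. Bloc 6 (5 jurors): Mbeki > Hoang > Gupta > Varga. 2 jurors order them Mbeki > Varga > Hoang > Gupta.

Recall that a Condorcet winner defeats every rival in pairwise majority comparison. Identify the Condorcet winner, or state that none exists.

none

Check each pair by majority over 29 ballots:
Varga vs Gupta: Gupta wins 15–14.
Varga–Mbeki: Varga 17–12.
Varga vs Hoang: Varga wins 15–14.
Gupta–Mbeki: Gupta 16–13.
Gupta vs Hoang: Hoang, 24–5.
Mbeki vs Hoang: Hoang wins 20–9.
No nominee is unbeaten: Varga loses to Gupta; Gupta loses to Hoang; Mbeki loses to Varga; Hoang loses to Varga. In particular Varga > Hoang > Gupta > Varga is a majority cycle — no Condorcet winner exists.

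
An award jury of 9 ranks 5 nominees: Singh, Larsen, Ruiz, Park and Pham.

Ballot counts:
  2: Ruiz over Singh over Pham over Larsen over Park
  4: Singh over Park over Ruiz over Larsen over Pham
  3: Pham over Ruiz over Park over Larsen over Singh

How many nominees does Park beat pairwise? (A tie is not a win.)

Park against each rival (9 jurors):
Park vs Singh: Singh, 6–3.
Park vs Larsen: Park wins 7–2.
Park vs Ruiz: 4 to 5, Ruiz.
Park vs Pham: 4 to 5, Pham.
Park beats Larsen; loses to Singh, Ruiz, Pham — 1 pairwise win.

1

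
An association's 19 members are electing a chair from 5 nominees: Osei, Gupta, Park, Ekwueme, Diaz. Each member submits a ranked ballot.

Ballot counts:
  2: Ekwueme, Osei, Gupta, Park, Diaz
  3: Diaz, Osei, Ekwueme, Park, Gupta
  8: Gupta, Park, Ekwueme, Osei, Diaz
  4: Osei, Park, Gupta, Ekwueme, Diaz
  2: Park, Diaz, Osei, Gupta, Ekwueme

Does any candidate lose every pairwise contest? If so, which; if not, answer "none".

Pairwise majorities:
Osei vs Gupta: Osei, 11–8.
Osei–Park: Park 10–9.
Osei vs Ekwueme: Ekwueme wins 10–9.
Osei vs Diaz: Osei wins 14–5.
Gupta vs Park: 2+8 = 10 for Gupta, 9 for Park — Gupta by 10–9.
Gupta–Ekwueme: Gupta 14–5.
Gupta vs Diaz: 14 to 5, Gupta.
Park vs Ekwueme: 14 to 5, Park.
Park vs Diaz: Park preferred on 2+8+4+2 = 16 ballots; Park wins 16–3.
Ekwueme vs Diaz: 14 to 5, Ekwueme.
Only Diaz has no wins; Diaz is the Condorcet loser.

Diaz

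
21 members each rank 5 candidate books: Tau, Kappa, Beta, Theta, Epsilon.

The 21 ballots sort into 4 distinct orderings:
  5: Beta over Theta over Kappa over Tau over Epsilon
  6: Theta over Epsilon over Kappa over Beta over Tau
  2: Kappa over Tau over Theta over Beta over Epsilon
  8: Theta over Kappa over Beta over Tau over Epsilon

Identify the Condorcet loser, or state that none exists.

Epsilon

Pairwise majorities:
Tau vs Kappa: Tau preferred on 0 ballots; Kappa wins 21–0.
Tau vs Beta: 2 for Tau, 19 for Beta — Beta by 19–2.
Tau vs Theta: 2 to 19, Theta.
Tau vs Epsilon: Tau wins 15–6.
Kappa vs Beta: 16 to 5, Kappa.
Kappa vs Theta: Theta, 19–2.
Kappa–Epsilon: Kappa 15–6.
Beta vs Theta: Beta preferred on 5 ballots; Theta wins 16–5.
Beta vs Epsilon: Beta wins 15–6.
Theta vs Epsilon: 21 to 0, Theta.
Only Epsilon has no wins; Epsilon is the Condorcet loser.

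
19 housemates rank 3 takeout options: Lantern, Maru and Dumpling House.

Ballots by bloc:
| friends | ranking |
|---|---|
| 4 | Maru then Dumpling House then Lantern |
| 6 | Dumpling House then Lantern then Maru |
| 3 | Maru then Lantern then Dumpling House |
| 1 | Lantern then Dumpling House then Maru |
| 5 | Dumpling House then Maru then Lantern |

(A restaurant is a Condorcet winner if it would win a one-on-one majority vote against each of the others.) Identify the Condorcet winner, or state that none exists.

Check each pair by majority over 19 ballots:
Lantern vs Maru: Maru, 12–7.
Lantern–Dumpling House: Dumpling House 15–4.
Maru vs Dumpling House: Dumpling House wins 12–7.
Dumpling House beats each of Lantern, Maru — Dumpling House is the Condorcet winner.

Dumpling House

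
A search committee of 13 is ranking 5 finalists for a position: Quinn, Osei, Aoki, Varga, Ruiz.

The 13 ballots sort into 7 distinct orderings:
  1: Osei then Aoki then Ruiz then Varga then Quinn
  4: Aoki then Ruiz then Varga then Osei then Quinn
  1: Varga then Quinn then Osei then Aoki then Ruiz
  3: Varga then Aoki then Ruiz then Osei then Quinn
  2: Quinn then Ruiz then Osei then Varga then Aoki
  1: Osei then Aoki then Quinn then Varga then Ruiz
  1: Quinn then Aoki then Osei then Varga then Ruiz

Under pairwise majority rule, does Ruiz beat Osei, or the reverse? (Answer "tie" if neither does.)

Ballots ranking Ruiz above Osei: 4 + 3 + 2 = 9.
Ballots ranking Osei above Ruiz: 13 − 9 = 4.
Ruiz wins the head-to-head 9–4.

Ruiz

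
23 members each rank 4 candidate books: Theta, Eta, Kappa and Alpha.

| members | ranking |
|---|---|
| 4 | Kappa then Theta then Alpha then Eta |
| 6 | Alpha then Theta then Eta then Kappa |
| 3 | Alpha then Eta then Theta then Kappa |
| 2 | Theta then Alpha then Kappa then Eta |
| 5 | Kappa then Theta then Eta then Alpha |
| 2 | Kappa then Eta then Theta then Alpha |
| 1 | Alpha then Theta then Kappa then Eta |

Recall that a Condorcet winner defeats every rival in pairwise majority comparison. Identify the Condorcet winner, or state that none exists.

Check each pair by majority over 23 ballots:
Theta vs Eta: Theta, 18–5.
Theta vs Kappa: 6+3+2+1 = 12 for Theta, 11 for Kappa — Theta by 12–11.
Theta vs Alpha: 13 to 10, Theta.
Eta vs Kappa: Eta is ranked higher on 6+3 = 9 ballots, Kappa on 14. Kappa wins 14–9.
Eta vs Alpha: Eta is ranked higher on 5+2 = 7 ballots, Alpha on 16. Alpha wins 16–7.
Kappa vs Alpha: Alpha wins 12–11.
Theta defeats every rival head-to-head and is the Condorcet winner.

Theta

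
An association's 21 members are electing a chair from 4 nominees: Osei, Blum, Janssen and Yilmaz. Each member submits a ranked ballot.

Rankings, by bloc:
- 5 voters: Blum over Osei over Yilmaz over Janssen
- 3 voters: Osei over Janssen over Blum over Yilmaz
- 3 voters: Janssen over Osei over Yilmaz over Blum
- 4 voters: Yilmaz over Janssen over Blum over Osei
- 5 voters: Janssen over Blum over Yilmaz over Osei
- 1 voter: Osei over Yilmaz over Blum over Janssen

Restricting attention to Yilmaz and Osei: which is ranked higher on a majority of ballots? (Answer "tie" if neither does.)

Osei

Ballots ranking Yilmaz above Osei: 4 + 5 = 9.
Ballots ranking Osei above Yilmaz: 21 − 9 = 12.
Osei wins the head-to-head 12–9.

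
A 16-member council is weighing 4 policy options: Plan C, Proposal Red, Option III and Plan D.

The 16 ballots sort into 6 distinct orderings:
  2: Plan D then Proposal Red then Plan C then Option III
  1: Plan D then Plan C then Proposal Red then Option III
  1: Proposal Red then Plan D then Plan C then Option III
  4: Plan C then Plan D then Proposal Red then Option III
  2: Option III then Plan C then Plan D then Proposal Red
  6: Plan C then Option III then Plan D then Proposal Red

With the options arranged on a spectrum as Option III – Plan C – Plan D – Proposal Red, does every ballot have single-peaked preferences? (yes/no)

Axis positions: Option III=1, Plan C=2, Plan D=3, Proposal Red=4.
Type 1 (peak Plan D at position 3): ranking walks positions 3-4-2-1, expanding outward from the peak — single-peaked.
Type 2 (peak Plan D at position 3): ranking walks positions 3-2-4-1, expanding outward from the peak — single-peaked.
Type 3 (peak Proposal Red at position 4): ranking walks positions 4-3-2-1, expanding outward from the peak — single-peaked.
Type 4 (peak Plan C at position 2): ranking walks positions 2-3-4-1, expanding outward from the peak — single-peaked.
Type 5 (peak Option III at position 1): ranking walks positions 1-2-3-4, expanding outward from the peak — single-peaked.
Type 6 (peak Plan C at position 2): ranking walks positions 2-1-3-4, expanding outward from the peak — single-peaked.
Every ranking is single-peaked on this axis.

yes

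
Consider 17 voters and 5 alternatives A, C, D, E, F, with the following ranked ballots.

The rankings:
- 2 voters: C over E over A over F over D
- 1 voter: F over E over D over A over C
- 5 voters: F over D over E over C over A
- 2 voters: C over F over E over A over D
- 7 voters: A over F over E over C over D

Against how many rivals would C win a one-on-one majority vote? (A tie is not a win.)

2

C against each rival (17 voters):
C vs A: 9 to 8, C.
C vs D: C wins 11–6.
C vs E: 4 to 13, E.
C vs F: F wins 13–4.
C beats A, D; loses to E, F — 2 pairwise wins.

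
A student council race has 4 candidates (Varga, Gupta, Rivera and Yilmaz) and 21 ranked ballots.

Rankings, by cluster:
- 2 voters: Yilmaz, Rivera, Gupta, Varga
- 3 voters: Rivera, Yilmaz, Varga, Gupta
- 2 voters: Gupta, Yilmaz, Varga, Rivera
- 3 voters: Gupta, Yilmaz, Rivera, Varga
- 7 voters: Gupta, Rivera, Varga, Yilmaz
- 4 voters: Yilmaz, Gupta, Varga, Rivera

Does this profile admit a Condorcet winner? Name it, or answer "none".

Gupta

Head-to-head results (21 voters):
Varga vs Gupta: Gupta, 18–3.
Varga vs Rivera: Rivera, 15–6.
Varga–Yilmaz: Yilmaz 14–7.
Gupta vs Rivera: Gupta, 16–5.
Gupta–Yilmaz: Gupta 12–9.
Rivera vs Yilmaz: Yilmaz, 11–10.
Gupta defeats every rival head-to-head and is the Condorcet winner.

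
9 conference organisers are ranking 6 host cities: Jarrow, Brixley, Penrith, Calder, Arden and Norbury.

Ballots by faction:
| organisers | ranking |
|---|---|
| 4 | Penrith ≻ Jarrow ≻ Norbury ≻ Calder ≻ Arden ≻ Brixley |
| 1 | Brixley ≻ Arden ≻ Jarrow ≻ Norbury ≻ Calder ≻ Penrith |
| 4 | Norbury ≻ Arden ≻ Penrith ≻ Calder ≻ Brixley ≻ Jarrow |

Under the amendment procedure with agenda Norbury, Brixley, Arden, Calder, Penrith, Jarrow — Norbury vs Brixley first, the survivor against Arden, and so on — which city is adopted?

Round 1: Norbury vs Brixley — 8–1, Norbury advances.
Round 2: Norbury vs Arden — 8–1, Norbury advances.
Round 3: Norbury vs Calder — 9–0, Norbury advances.
Round 4: Norbury vs Penrith — 5–4, Norbury advances.
Round 5: Norbury vs Jarrow — 4–5, Jarrow advances.
Jarrow survives the agenda.

Jarrow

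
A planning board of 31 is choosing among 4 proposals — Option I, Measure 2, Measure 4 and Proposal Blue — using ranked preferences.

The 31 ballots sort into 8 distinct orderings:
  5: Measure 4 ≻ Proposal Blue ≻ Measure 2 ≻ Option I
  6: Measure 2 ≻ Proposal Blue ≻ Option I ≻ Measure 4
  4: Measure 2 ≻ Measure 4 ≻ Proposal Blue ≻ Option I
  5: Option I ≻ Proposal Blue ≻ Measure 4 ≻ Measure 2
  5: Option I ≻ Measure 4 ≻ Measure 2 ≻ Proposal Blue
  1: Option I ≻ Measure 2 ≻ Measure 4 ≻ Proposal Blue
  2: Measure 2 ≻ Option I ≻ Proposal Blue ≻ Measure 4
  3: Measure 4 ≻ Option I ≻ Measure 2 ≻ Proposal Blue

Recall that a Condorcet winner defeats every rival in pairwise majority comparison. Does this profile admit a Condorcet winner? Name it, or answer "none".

Head-to-head results (31 council members):
Option I vs Measure 2: 5+5+1+3 = 14 for Option I, 17 for Measure 2 — Measure 2 by 17–14.
Option I vs Measure 4: 6+5+5+1+2 = 19 for Option I, 12 for Measure 4 — Option I by 19–12.
Option I vs Proposal Blue: Option I is ranked higher on 5+5+1+2+3 = 16 ballots, Proposal Blue on 15. Option I wins 16–15.
Measure 2 vs Measure 4: Measure 2 preferred on 6+4+1+2 = 13 ballots; Measure 4 wins 18–13.
Measure 2 vs Proposal Blue: 6+4+5+1+2+3 = 21 for Measure 2, 10 for Proposal Blue — Measure 2 by 21–10.
Measure 4 vs Proposal Blue: Measure 4 preferred on 5+4+5+1+3 = 18 ballots; Measure 4 wins 18–13.
Each option drops at least one matchup (Option I loses to Measure 2; Measure 2 loses to Measure 4; Measure 4 loses to Option I; Proposal Blue loses to Option I); the cycle Option I > Measure 4 > Measure 2 > Option I rules out a Condorcet winner.

none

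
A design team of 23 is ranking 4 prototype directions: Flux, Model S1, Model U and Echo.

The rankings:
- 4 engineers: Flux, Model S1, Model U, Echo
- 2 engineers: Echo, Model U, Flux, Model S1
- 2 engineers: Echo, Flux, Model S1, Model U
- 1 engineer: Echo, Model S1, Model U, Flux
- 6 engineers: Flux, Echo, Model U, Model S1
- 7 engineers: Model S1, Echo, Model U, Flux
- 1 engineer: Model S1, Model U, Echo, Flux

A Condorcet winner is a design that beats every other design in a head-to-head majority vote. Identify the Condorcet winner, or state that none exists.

Pairwise majorities:
Flux vs Model S1: 4+2+2+6 = 14 for Flux, 9 for Model S1 — Flux by 14–9.
Flux vs Model U: 4+2+6 = 12 for Flux, 11 for Model U — Flux by 12–11.
Flux vs Echo: 10 to 13, Echo.
Model S1 vs Model U: Model S1 is ranked higher on 4+2+1+7+1 = 15 ballots, Model U on 8. Model S1 wins 15–8.
Model S1 vs Echo: 12 to 11, Model S1.
Model U vs Echo: Model U preferred on 4+1 = 5 ballots; Echo wins 18–5.
Each design drops at least one matchup (Flux loses to Echo; Model S1 loses to Flux; Model U loses to Flux; Echo loses to Model S1); the cycle Flux beats Model S1 beats Echo beats Flux rules out a Condorcet winner.

none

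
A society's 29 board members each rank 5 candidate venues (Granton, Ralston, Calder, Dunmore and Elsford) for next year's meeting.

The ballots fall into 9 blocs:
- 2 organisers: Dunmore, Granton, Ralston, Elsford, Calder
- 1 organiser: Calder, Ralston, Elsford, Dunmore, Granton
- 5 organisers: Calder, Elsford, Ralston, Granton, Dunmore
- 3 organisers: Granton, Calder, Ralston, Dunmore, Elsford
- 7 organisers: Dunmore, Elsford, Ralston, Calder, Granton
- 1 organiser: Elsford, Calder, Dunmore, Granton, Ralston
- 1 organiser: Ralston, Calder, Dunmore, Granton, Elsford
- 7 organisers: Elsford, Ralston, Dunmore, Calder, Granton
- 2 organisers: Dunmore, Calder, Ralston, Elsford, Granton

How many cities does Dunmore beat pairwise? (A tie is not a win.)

3

Dunmore against each rival (29 organisers):
Dunmore vs Granton: Dunmore, 21–8.
Dunmore vs Ralston: Ralston wins 17–12.
Dunmore–Calder: Dunmore 18–11.
Dunmore–Elsford: Dunmore 15–14.
Dunmore beats Granton, Calder, Elsford; loses to Ralston — 3 pairwise wins.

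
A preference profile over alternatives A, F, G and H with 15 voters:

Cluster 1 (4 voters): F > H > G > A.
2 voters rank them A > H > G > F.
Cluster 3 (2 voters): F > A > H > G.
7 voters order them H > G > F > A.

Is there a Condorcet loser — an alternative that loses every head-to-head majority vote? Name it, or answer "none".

Pairwise majorities:
A vs F: 2 for A, 13 for F — F by 13–2.
A vs G: A preferred on 2+2 = 4 ballots; G wins 11–4.
A vs H: 4 to 11, H.
F vs G: G wins 9–6.
F–H: H 9–6.
G vs H: G is ranked higher on 0 ballots, H on 15. H wins 15–0.
A is beaten in every head-to-head and is the Condorcet loser.

A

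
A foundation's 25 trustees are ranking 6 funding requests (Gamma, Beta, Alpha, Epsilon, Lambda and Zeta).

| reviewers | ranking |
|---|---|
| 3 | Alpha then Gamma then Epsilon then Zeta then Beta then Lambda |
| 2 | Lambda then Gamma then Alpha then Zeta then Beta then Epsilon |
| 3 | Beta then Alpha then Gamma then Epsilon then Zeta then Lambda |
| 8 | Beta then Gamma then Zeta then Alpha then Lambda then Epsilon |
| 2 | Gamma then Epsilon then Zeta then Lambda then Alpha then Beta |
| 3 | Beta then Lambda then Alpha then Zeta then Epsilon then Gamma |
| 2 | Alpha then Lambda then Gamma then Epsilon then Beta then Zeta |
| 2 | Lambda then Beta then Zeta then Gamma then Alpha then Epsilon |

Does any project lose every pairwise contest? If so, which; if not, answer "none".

Epsilon

Pairwise majorities:
Gamma vs Beta: Gamma is ranked higher on 3+2+2+2 = 9 ballots, Beta on 16. Beta wins 16–9.
Gamma vs Alpha: 14 to 11, Gamma.
Gamma vs Epsilon: Gamma is ranked higher on 22 ballots, Epsilon on 3. Gamma wins 22–3.
Gamma vs Lambda: Gamma preferred on 3+3+8+2 = 16 ballots; Gamma wins 16–9.
Gamma–Zeta: Gamma 20–5.
Beta vs Alpha: 16 to 9, Beta.
Beta vs Epsilon: Beta preferred on 2+3+8+3+2 = 18 ballots; Beta wins 18–7.
Beta vs Lambda: Beta wins 17–8.
Beta vs Zeta: 18 to 7, Beta.
Alpha–Epsilon: Alpha 23–2.
Alpha–Lambda: Alpha 16–9.
Alpha vs Zeta: 13 to 12, Alpha.
Epsilon vs Lambda: Epsilon is ranked higher on 3+3+2 = 8 ballots, Lambda on 17. Lambda wins 17–8.
Epsilon vs Zeta: Zeta, 15–10.
Lambda vs Zeta: 9 to 16, Zeta.
Epsilon loses to every other project — it is the Condorcet loser.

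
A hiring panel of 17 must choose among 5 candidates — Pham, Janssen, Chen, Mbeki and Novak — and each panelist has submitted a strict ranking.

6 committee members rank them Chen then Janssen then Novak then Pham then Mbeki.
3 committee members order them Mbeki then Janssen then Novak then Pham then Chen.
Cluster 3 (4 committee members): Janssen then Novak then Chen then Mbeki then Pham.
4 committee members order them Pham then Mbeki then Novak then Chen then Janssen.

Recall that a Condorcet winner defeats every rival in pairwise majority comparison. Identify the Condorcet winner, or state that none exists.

Head-to-head results (17 committee members):
Pham vs Janssen: 4 for Pham, 13 for Janssen — Janssen by 13–4.
Pham–Chen: Chen 10–7.
Pham vs Mbeki: Pham wins 10–7.
Pham vs Novak: Pham preferred on 4 ballots; Novak wins 13–4.
Janssen vs Chen: Janssen preferred on 3+4 = 7 ballots; Chen wins 10–7.
Janssen vs Mbeki: Janssen is ranked higher on 6+4 = 10 ballots, Mbeki on 7. Janssen wins 10–7.
Janssen vs Novak: Janssen is ranked higher on 6+3+4 = 13 ballots, Novak on 4. Janssen wins 13–4.
Chen–Mbeki: Chen 10–7.
Chen vs Novak: Novak wins 11–6.
Mbeki vs Novak: Mbeki preferred on 3+4 = 7 ballots; Novak wins 10–7.
Each candidate drops at least one matchup (Pham loses to Janssen; Janssen loses to Chen; Chen loses to Novak; Mbeki loses to Pham; Novak loses to Janssen); the cycle Janssen > Novak > Chen > Janssen rules out a Condorcet winner.

none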